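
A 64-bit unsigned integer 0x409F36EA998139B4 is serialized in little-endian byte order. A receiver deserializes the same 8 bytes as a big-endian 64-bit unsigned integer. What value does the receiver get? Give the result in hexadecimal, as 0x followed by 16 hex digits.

Stored little-endian, the bytes at ascending addresses are B4 39 81 99 EA 36 9F 40.
Read back as big-endian, the last byte is least significant, giving 0xB4398199EA369F40.

0xB4398199EA369F40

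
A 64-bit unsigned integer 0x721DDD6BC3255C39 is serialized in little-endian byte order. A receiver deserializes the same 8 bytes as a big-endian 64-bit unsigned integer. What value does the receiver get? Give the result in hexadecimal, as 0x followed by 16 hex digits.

Stored little-endian, the bytes at ascending addresses are 39 5C 25 C3 6B DD 1D 72.
Read back as big-endian, the last byte is least significant, giving 0x395C25C36BDD1D72.

0x395C25C36BDD1D72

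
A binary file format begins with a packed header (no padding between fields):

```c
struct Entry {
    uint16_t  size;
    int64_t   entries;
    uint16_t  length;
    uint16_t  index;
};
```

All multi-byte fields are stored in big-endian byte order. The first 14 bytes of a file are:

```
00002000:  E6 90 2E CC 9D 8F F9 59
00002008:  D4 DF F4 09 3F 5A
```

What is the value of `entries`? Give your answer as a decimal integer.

`entries` follows `size` (2 bytes), so it starts at byte offset 2 and occupies 8 bytes.
Bytes at offsets 2..9: 2E CC 9D 8F F9 59 D4 DF.
In big-endian order the high byte comes first in memory.
The bytes are already most-significant first: 0x2ECC9D8FF959D4DF.
0x2ECC9D8FF959D4DF = 3372243462682957023.

3372243462682957023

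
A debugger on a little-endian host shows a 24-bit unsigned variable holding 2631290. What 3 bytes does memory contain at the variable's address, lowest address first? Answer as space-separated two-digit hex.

7A 26 28

2631290 in hexadecimal, padded to 24 bits, is 0x28267A.
Split into bytes (most-significant first): 28 26 7A.
In little-endian order the low byte comes first in memory.
So at ascending addresses the bytes are 7A 26 28.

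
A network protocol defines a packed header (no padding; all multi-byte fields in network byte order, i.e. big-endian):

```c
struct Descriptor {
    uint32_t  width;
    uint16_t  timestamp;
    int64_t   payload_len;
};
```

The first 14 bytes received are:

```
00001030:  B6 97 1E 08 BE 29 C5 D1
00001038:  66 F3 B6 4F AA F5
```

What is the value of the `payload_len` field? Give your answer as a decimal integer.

`payload_len` follows `width` (4 B), `timestamp` (2 B), so it starts at offset 4 + 2 = 6 and occupies 8 bytes.
Bytes at offsets 6..13: C5 D1 66 F3 B6 4F AA F5.
In big-endian order the high byte comes first in memory.
The bytes are already most-significant first: 0xC5D166F3B64FAAF5.
Top bit is set, so as a signed 64-bit value this is 0xC5D166F3B64FAAF5 − 2^64 = -4192456581183460619.

-4192456581183460619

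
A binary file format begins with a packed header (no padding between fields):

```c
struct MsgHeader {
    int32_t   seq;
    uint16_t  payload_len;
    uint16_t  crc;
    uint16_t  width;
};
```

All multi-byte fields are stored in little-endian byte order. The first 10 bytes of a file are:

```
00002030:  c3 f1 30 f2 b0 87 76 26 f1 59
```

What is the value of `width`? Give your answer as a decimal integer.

23025

`width` follows `seq` (4 B), `payload_len` (2 B), `crc` (2 B), so it starts at offset 4 + 2 + 2 = 8 and occupies 2 bytes.
Bytes at offsets 8..9: F1 59.
Little-endian: lowest address holds the least-significant byte.
Reassemble most-significant byte first: 59 F1 → 0x59F1.
0x59F1 = 23025.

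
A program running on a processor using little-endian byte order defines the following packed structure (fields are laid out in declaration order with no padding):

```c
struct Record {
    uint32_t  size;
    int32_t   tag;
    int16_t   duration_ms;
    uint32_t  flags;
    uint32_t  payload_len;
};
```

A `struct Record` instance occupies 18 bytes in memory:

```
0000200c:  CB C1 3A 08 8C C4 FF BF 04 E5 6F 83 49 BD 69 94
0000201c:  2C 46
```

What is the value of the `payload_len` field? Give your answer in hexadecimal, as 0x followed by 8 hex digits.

0x462C9469

`payload_len` follows `size` (4 B), `tag` (4 B), `duration_ms` (2 B), `flags` (4 B), so it starts at offset 4 + 4 + 2 + 4 = 14 and occupies 4 bytes.
Bytes at offsets 14..17: 69 94 2C 46.
In little-endian order the low byte comes first in memory.
Reassemble most-significant byte first: 46 2C 94 69 → 0x462C9469.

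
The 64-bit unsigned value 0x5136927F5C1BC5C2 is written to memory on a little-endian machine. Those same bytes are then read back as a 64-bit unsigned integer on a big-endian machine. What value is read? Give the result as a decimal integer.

14034653897861248593

Stored little-endian, the bytes at ascending addresses are C2 C5 1B 5C 7F 92 36 51.
Read back as big-endian, the last byte is least significant, giving 0xC2C51B5C7F923651.
0xC2C51B5C7F923651 = 14034653897861248593.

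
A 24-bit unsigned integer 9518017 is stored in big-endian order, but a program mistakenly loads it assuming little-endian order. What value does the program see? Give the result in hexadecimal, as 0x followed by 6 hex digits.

9518017 in 24-bit hexadecimal is 0x913BC1.
Stored big-endian, the bytes at ascending addresses are 91 3B C1.
Read back as little-endian, the first byte is least significant, giving 0xC13B91.

0xC13B91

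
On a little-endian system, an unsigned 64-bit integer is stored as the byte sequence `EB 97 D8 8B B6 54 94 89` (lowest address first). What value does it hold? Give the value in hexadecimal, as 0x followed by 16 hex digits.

Little-endian stores the least-significant byte at the lowest address.
Reassemble most-significant byte first: 89 94 54 B6 8B D8 97 EB → 0x899454B68BD897EB.

0x899454B68BD897EB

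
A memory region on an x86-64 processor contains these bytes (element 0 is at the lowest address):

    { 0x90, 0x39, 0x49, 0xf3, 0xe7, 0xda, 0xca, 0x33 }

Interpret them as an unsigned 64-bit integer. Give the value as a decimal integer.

Little-endian stores the least-significant byte at the lowest address.
Reassemble most-significant byte first: 33 CA DA E7 F3 49 39 90 → 0x33CADAE7F3493990.
0x33CADAE7F3493990 = 3732035930983840144.

3732035930983840144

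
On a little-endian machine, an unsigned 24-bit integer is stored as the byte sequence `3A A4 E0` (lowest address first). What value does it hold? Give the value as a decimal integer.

Little-endian: lowest address holds the least-significant byte.
Reassemble most-significant byte first: E0 A4 3A → 0xE0A43A.
0xE0A43A = 14722106.

14722106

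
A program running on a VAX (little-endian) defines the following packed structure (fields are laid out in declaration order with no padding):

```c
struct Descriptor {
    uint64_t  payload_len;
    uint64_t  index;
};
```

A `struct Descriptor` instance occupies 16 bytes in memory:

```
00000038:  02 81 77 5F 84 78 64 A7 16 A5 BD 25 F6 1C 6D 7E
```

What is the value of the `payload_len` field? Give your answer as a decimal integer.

12061898211937714434

`payload_len` is the first field, at byte offset 0, occupying 8 bytes.
Bytes at offsets 0..7: 02 81 77 5F 84 78 64 A7.
In little-endian order the low byte comes first in memory.
Reassemble most-significant byte first: A7 64 78 84 5F 77 81 02 → 0xA76478845F778102.
0xA76478845F778102 = 12061898211937714434.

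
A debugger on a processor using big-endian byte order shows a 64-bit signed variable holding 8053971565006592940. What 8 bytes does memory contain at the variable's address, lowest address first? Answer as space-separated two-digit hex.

8053971565006592940 in hexadecimal, padded to 64 bits, is 0x6FC5747773509BAC.
Split into bytes (most-significant first): 6F C5 74 77 73 50 9B AC.
Big-endian: lowest address holds the most-significant byte.
So the memory order matches the most-significant-first order: 6F C5 74 77 73 50 9B AC.

6F C5 74 77 73 50 9B AC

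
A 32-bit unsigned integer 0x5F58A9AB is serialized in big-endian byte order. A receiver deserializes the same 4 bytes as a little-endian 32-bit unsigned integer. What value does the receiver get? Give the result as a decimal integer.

2880002143

Stored big-endian, the bytes at ascending addresses are 5F 58 A9 AB.
Read back as little-endian, the first byte is least significant, giving 0xABA9585F.
0xABA9585F = 2880002143.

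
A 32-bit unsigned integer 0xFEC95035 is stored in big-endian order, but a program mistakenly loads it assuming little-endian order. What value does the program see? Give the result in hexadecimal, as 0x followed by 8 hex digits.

0x3550C9FE

Stored big-endian, the bytes at ascending addresses are FE C9 50 35.
Read back as little-endian, the first byte is least significant, giving 0x3550C9FE.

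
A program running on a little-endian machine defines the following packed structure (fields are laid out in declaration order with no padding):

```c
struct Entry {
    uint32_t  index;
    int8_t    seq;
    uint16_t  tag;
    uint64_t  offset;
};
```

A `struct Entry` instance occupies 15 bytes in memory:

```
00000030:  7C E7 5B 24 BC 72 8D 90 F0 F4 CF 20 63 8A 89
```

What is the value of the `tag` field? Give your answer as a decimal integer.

`tag` follows `index` (4 B), `seq` (1 B), so it starts at offset 4 + 1 = 5 and occupies 2 bytes.
Bytes at offsets 5..6: 72 8D.
In little-endian order the low byte comes first in memory.
Reassemble most-significant byte first: 8D 72 → 0x8D72.
0x8D72 = 36210.

36210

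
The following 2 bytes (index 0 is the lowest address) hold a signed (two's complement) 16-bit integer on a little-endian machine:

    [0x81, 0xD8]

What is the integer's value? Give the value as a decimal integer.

-10111

In little-endian order the low byte comes first in memory.
Reassemble most-significant byte first: D8 81 → 0xD881.
Top bit is set, so as a signed 16-bit value this is 0xD881 − 2^16 = -10111.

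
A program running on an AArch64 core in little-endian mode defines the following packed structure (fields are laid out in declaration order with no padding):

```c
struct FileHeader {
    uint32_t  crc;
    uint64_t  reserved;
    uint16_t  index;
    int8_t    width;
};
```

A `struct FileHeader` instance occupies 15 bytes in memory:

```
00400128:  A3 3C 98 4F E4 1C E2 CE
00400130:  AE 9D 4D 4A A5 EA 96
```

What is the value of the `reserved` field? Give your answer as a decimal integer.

`reserved` follows `crc` (4 bytes), so it starts at byte offset 4 and occupies 8 bytes.
Bytes at offsets 4..11: E4 1C E2 CE AE 9D 4D 4A.
In little-endian order the low byte comes first in memory.
Reassemble most-significant byte first: 4A 4D 9D AE CE E2 1C E4 → 0x4A4D9DAECEE21CE4.
0x4A4D9DAECEE21CE4 = 5354108906134183140.

5354108906134183140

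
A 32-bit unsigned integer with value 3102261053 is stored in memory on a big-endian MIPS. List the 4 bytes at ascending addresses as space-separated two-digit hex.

B8 E8 BF 3D

3102261053 in hexadecimal, padded to 32 bits, is 0xB8E8BF3D.
Split into bytes (most-significant first): B8 E8 BF 3D.
Big-endian stores the most-significant byte at the lowest address.
So the memory order matches the most-significant-first order: B8 E8 BF 3D.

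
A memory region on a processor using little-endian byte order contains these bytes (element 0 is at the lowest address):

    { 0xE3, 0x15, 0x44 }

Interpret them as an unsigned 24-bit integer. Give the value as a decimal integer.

In little-endian order the low byte comes first in memory.
Reassemble most-significant byte first: 44 15 E3 → 0x4415E3.
0x4415E3 = 4462051.

4462051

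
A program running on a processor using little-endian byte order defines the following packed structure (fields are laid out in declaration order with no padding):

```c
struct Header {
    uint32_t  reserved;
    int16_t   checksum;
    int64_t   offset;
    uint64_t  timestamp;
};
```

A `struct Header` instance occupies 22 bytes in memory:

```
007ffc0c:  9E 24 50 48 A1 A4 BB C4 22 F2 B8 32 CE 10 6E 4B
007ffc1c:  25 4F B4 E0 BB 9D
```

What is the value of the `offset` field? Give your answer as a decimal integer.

1210961119726978235

`offset` follows `reserved` (4 B), `checksum` (2 B), so it starts at offset 4 + 2 = 6 and occupies 8 bytes.
Bytes at offsets 6..13: BB C4 22 F2 B8 32 CE 10.
Little-endian: lowest address holds the least-significant byte.
Reassemble most-significant byte first: 10 CE 32 B8 F2 22 C4 BB → 0x10CE32B8F222C4BB.
0x10CE32B8F222C4BB = 1210961119726978235.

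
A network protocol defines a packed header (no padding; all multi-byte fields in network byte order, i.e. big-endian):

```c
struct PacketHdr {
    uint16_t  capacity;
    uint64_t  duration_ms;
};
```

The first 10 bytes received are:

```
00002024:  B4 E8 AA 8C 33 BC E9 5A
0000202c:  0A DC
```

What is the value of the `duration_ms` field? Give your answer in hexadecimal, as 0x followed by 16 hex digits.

0xAA8C33BCE95A0ADC

`duration_ms` follows `capacity` (2 bytes), so it starts at byte offset 2 and occupies 8 bytes.
Bytes at offsets 2..9: AA 8C 33 BC E9 5A 0A DC.
In big-endian order the high byte comes first in memory.
The bytes are already most-significant first: 0xAA8C33BCE95A0ADC.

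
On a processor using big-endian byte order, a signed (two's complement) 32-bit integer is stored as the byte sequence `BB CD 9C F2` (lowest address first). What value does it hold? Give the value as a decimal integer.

Big-endian: lowest address holds the most-significant byte.
The bytes are already most-significant first: 0xBBCD9CF2.
Top bit is set, so as a signed 32-bit value this is 0xBBCD9CF2 − 2^32 = -1144152846.

-1144152846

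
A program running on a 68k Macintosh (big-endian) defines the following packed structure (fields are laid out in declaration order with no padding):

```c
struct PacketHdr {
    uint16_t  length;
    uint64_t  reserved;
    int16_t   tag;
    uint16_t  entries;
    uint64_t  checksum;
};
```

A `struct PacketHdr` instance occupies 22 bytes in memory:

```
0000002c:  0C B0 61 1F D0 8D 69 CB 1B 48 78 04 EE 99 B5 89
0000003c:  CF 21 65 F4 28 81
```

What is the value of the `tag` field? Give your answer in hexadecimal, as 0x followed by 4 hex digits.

`tag` follows `length` (2 B), `reserved` (8 B), so it starts at offset 2 + 8 = 10 and occupies 2 bytes.
Bytes at offsets 10..11: 78 04.
Big-endian: lowest address holds the most-significant byte.
The bytes are already most-significant first: 0x7804.

0x7804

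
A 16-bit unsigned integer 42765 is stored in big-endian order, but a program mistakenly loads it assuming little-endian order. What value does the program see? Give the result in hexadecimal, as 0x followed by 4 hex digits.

42765 in 16-bit hexadecimal is 0xA70D.
Stored big-endian, the bytes at ascending addresses are A7 0D.
Read back as little-endian, the first byte is least significant, giving 0x0DA7.

0x0DA7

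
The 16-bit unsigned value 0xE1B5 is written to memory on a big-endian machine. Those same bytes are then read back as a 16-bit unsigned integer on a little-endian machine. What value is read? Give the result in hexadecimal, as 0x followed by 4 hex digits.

Stored big-endian, the bytes at ascending addresses are E1 B5.
Read back as little-endian, the first byte is least significant, giving 0xB5E1.

0xB5E1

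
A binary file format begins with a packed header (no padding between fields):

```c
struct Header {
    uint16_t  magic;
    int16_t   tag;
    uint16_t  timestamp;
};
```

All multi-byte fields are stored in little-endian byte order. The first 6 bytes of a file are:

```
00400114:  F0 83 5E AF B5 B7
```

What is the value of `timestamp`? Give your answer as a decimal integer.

`timestamp` follows `magic` (2 B), `tag` (2 B), so it starts at offset 2 + 2 = 4 and occupies 2 bytes.
Bytes at offsets 4..5: B5 B7.
Little-endian: lowest address holds the least-significant byte.
Reassemble most-significant byte first: B7 B5 → 0xB7B5.
0xB7B5 = 47029.

47029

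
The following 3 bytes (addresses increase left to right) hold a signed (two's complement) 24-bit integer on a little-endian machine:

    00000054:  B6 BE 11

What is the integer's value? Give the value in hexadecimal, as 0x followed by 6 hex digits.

Little-endian stores the least-significant byte at the lowest address.
Reassemble most-significant byte first: 11 BE B6 → 0x11BEB6.

0x11BEB6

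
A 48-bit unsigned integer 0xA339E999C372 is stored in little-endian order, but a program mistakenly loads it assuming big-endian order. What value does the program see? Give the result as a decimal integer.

Stored little-endian, the bytes at ascending addresses are 72 C3 99 E9 39 A3.
Read back as big-endian, the last byte is least significant, giving 0x72C399E939A3.
0x72C399E939A3 = 126184426387875.

126184426387875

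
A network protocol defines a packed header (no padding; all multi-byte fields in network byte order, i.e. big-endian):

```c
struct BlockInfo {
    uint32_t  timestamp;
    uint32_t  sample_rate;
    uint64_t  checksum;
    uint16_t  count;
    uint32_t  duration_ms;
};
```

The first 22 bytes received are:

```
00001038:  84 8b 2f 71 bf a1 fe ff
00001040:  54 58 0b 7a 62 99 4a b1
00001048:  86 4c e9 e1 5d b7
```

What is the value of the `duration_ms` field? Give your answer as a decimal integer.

`duration_ms` follows `timestamp` (4 B), `sample_rate` (4 B), `checksum` (8 B), `count` (2 B), so it starts at offset 4 + 4 + 8 + 2 = 18 and occupies 4 bytes.
Bytes at offsets 18..21: E9 E1 5D B7.
In big-endian order the high byte comes first in memory.
The bytes are already most-significant first: 0xE9E15DB7.
0xE9E15DB7 = 3923860919.

3923860919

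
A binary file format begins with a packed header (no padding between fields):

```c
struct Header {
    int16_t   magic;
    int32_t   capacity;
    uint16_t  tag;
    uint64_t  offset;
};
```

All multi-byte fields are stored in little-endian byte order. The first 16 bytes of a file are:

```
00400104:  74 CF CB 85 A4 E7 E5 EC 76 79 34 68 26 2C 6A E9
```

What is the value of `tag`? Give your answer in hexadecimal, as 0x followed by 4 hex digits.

`tag` follows `magic` (2 B), `capacity` (4 B), so it starts at offset 2 + 4 = 6 and occupies 2 bytes.
Bytes at offsets 6..7: E5 EC.
In little-endian order the low byte comes first in memory.
Reassemble most-significant byte first: EC E5 → 0xECE5.

0xECE5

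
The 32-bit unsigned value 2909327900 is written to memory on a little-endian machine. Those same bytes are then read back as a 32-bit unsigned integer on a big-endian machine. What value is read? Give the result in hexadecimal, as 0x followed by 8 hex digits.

2909327900 in 32-bit hexadecimal is 0xAD68D21C.
Stored little-endian, the bytes at ascending addresses are 1C D2 68 AD.
Read back as big-endian, the last byte is least significant, giving 0x1CD268AD.

0x1CD268AD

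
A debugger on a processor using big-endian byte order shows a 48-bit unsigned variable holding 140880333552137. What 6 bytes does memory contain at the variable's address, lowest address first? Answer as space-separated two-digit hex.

80 21 42 3C BA 09

140880333552137 in hexadecimal, padded to 48 bits, is 0x8021423CBA09.
Split into bytes (most-significant first): 80 21 42 3C BA 09.
Big-endian: lowest address holds the most-significant byte.
So the memory order matches the most-significant-first order: 80 21 42 3C BA 09.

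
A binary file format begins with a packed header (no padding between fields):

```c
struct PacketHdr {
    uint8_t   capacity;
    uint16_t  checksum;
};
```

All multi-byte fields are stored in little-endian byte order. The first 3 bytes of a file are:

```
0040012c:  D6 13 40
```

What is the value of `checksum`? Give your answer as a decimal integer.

`checksum` follows `capacity` (1 byte), so it starts at byte offset 1 and occupies 2 bytes.
Bytes at offsets 1..2: 13 40.
Little-endian: lowest address holds the least-significant byte.
Reassemble most-significant byte first: 40 13 → 0x4013.
0x4013 = 16403.

16403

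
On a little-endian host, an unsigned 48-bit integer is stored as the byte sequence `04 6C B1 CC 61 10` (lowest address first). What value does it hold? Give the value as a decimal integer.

In little-endian order the low byte comes first in memory.
Reassemble most-significant byte first: 10 61 CC B1 6C 04 → 0x1061CCB16C04.
0x1061CCB16C04 = 18012232051716.

18012232051716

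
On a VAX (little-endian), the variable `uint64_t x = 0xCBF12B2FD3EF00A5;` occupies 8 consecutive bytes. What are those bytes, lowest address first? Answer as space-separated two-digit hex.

Split into bytes (most-significant first): CB F1 2B 2F D3 EF 00 A5.
Little-endian stores the least-significant byte at the lowest address.
So at ascending addresses the bytes are A5 00 EF D3 2F 2B F1 CB.

A5 00 EF D3 2F 2B F1 CB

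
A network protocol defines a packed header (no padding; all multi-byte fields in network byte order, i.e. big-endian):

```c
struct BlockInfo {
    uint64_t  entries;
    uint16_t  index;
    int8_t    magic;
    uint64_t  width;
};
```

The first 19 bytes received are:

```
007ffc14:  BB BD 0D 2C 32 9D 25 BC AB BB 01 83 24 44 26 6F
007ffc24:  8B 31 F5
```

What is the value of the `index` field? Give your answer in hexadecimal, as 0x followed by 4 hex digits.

`index` follows `entries` (8 bytes), so it starts at byte offset 8 and occupies 2 bytes.
Bytes at offsets 8..9: AB BB.
In big-endian order the high byte comes first in memory.
The bytes are already most-significant first: 0xABBB.

0xABBB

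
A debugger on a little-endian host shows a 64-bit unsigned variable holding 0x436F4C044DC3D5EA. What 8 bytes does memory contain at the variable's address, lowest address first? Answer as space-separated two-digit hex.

Split into bytes (most-significant first): 43 6F 4C 04 4D C3 D5 EA.
In little-endian order the low byte comes first in memory.
So at ascending addresses the bytes are EA D5 C3 4D 04 4C 6F 43.

EA D5 C3 4D 04 4C 6F 43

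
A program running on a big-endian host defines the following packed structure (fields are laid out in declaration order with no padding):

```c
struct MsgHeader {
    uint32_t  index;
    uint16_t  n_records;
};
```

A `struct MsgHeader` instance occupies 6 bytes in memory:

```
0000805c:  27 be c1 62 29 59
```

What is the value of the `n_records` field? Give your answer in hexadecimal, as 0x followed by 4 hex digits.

`n_records` follows `index` (4 bytes), so it starts at byte offset 4 and occupies 2 bytes.
Bytes at offsets 4..5: 29 59.
In big-endian order the high byte comes first in memory.
The bytes are already most-significant first: 0x2959.

0x2959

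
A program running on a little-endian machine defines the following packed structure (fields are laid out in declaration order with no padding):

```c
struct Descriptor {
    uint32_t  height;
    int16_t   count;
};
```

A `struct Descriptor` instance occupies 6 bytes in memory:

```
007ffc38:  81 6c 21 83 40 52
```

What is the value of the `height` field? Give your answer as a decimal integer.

2200005761

`height` is the first field, at byte offset 0, occupying 4 bytes.
Bytes at offsets 0..3: 81 6C 21 83.
Little-endian stores the least-significant byte at the lowest address.
Reassemble most-significant byte first: 83 21 6C 81 → 0x83216C81.
0x83216C81 = 2200005761.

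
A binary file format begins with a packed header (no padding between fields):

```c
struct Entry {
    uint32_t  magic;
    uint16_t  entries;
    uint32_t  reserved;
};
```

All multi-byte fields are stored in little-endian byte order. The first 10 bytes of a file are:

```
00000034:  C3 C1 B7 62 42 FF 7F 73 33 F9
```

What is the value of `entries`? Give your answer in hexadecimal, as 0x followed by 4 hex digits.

`entries` follows `magic` (4 bytes), so it starts at byte offset 4 and occupies 2 bytes.
Bytes at offsets 4..5: 42 FF.
Little-endian stores the least-significant byte at the lowest address.
Reassemble most-significant byte first: FF 42 → 0xFF42.

0xFF42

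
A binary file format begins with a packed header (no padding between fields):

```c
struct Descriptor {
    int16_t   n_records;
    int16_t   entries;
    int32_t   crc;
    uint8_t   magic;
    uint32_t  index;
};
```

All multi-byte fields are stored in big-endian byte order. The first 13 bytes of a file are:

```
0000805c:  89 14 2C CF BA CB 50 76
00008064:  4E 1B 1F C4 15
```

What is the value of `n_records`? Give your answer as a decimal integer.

`n_records` is the first field, at byte offset 0, occupying 2 bytes.
Bytes at offsets 0..1: 89 14.
Big-endian stores the most-significant byte at the lowest address.
The bytes are already most-significant first: 0x8914.
Top bit is set, so as a signed 16-bit value this is 0x8914 − 2^16 = -30444.

-30444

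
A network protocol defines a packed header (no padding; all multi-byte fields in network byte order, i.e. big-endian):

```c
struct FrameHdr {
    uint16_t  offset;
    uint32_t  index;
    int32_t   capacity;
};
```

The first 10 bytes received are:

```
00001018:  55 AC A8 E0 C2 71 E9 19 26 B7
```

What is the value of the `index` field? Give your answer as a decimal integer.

2833302129

`index` follows `offset` (2 bytes), so it starts at byte offset 2 and occupies 4 bytes.
Bytes at offsets 2..5: A8 E0 C2 71.
Big-endian: lowest address holds the most-significant byte.
The bytes are already most-significant first: 0xA8E0C271.
0xA8E0C271 = 2833302129.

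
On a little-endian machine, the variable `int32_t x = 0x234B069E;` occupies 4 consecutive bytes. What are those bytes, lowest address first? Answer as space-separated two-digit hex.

9E 06 4B 23

Split into bytes (most-significant first): 23 4B 06 9E.
Little-endian: lowest address holds the least-significant byte.
So at ascending addresses the bytes are 9E 06 4B 23.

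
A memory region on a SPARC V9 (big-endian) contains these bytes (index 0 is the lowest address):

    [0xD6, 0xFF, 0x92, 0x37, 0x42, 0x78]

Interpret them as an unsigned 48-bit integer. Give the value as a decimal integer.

236393158099576

Big-endian: lowest address holds the most-significant byte.
The bytes are already most-significant first: 0xD6FF92374278.
0xD6FF92374278 = 236393158099576.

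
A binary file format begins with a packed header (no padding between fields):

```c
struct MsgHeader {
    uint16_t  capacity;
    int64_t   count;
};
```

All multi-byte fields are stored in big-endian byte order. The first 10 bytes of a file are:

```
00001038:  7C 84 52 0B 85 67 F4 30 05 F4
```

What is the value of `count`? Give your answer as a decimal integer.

5911965617378821620

`count` follows `capacity` (2 bytes), so it starts at byte offset 2 and occupies 8 bytes.
Bytes at offsets 2..9: 52 0B 85 67 F4 30 05 F4.
In big-endian order the high byte comes first in memory.
The bytes are already most-significant first: 0x520B8567F43005F4.
0x520B8567F43005F4 = 5911965617378821620.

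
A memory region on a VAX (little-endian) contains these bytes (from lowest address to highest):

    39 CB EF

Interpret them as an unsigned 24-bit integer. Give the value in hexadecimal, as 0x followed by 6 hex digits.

Little-endian stores the least-significant byte at the lowest address.
Reassemble most-significant byte first: EF CB 39 → 0xEFCB39.

0xEFCB39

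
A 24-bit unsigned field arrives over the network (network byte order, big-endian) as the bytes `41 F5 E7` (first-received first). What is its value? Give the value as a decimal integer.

Big-endian: lowest address holds the most-significant byte.
The bytes are already most-significant first: 0x41F5E7.
0x41F5E7 = 4322791.

4322791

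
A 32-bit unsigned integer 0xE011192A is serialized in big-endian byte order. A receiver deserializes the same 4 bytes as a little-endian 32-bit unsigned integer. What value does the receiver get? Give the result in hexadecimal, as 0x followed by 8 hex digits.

Stored big-endian, the bytes at ascending addresses are E0 11 19 2A.
Read back as little-endian, the first byte is least significant, giving 0x2A1911E0.

0x2A1911E0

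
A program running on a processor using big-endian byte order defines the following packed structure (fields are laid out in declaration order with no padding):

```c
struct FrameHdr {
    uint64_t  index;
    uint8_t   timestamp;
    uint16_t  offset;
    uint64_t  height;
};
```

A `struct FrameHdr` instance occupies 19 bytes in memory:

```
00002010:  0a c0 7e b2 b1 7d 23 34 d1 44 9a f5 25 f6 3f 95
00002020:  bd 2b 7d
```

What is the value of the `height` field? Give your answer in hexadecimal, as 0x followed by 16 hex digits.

0xF525F63F95BD2B7D

`height` follows `index` (8 B), `timestamp` (1 B), `offset` (2 B), so it starts at offset 8 + 1 + 2 = 11 and occupies 8 bytes.
Bytes at offsets 11..18: F5 25 F6 3F 95 BD 2B 7D.
Big-endian: lowest address holds the most-significant byte.
The bytes are already most-significant first: 0xF525F63F95BD2B7D.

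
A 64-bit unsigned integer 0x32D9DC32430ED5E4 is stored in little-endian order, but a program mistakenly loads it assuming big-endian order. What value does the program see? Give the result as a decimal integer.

Stored little-endian, the bytes at ascending addresses are E4 D5 0E 43 32 DC D9 32.
Read back as big-endian, the last byte is least significant, giving 0xE4D50E4332DCD932.
0xE4D50E4332DCD932 = 16489101292465871154.

16489101292465871154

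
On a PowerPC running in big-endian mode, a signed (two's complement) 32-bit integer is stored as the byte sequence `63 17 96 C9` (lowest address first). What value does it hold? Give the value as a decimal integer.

In big-endian order the high byte comes first in memory.
The bytes are already most-significant first: 0x631796C9.
0x631796C9 = 1662490313.

1662490313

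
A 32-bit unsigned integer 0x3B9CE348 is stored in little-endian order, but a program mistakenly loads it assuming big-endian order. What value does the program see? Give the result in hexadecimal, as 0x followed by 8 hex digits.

Stored little-endian, the bytes at ascending addresses are 48 E3 9C 3B.
Read back as big-endian, the last byte is least significant, giving 0x48E39C3B.

0x48E39C3B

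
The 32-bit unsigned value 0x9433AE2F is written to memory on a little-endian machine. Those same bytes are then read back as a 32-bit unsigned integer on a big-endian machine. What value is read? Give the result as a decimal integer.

799945620

Stored little-endian, the bytes at ascending addresses are 2F AE 33 94.
Read back as big-endian, the last byte is least significant, giving 0x2FAE3394.
0x2FAE3394 = 799945620.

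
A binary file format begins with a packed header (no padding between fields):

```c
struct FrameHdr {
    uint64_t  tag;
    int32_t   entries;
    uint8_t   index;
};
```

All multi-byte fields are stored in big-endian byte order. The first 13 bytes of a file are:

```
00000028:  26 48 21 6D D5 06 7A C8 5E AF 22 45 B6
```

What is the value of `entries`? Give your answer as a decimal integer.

`entries` follows `tag` (8 bytes), so it starts at byte offset 8 and occupies 4 bytes.
Bytes at offsets 8..11: 5E AF 22 45.
Big-endian: lowest address holds the most-significant byte.
The bytes are already most-significant first: 0x5EAF2245.
0x5EAF2245 = 1588535877.

1588535877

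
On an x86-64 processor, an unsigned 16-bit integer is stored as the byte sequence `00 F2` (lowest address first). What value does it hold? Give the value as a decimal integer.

61952

Little-endian stores the least-significant byte at the lowest address.
Reassemble most-significant byte first: F2 00 → 0xF200.
0xF200 = 61952.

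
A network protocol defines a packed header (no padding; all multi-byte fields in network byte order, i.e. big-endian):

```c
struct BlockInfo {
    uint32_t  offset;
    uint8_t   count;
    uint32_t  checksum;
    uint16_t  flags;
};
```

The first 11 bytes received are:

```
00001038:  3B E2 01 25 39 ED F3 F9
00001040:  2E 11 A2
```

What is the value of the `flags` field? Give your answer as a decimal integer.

4514

`flags` follows `offset` (4 B), `count` (1 B), `checksum` (4 B), so it starts at offset 4 + 1 + 4 = 9 and occupies 2 bytes.
Bytes at offsets 9..10: 11 A2.
In big-endian order the high byte comes first in memory.
The bytes are already most-significant first: 0x11A2.
0x11A2 = 4514.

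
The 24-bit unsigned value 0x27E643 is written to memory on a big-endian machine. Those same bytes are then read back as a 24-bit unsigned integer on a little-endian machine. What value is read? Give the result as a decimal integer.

4449831

Stored big-endian, the bytes at ascending addresses are 27 E6 43.
Read back as little-endian, the first byte is least significant, giving 0x43E627.
0x43E627 = 4449831.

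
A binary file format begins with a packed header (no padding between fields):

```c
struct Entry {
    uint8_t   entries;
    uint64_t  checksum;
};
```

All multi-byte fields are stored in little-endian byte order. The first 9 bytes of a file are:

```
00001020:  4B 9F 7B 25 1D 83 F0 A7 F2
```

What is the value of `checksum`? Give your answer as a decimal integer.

`checksum` follows `entries` (1 byte), so it starts at byte offset 1 and occupies 8 bytes.
Bytes at offsets 1..8: 9F 7B 25 1D 83 F0 A7 F2.
Little-endian stores the least-significant byte at the lowest address.
Reassemble most-significant byte first: F2 A7 F0 83 1D 25 7B 9F → 0xF2A7F0831D257B9F.
0xF2A7F0831D257B9F = 17485208524209617823.

17485208524209617823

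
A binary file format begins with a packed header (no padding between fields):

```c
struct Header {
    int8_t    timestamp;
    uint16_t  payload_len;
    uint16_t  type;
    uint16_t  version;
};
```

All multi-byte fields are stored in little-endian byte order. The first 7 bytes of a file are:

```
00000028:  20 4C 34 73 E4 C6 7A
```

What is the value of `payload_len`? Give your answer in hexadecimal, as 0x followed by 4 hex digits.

`payload_len` follows `timestamp` (1 byte), so it starts at byte offset 1 and occupies 2 bytes.
Bytes at offsets 1..2: 4C 34.
In little-endian order the low byte comes first in memory.
Reassemble most-significant byte first: 34 4C → 0x344C.

0x344C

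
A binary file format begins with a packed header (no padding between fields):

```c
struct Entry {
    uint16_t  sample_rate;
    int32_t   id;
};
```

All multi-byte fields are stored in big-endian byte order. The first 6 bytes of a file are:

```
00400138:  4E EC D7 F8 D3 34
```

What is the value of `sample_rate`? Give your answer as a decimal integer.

20204

`sample_rate` is the first field, at byte offset 0, occupying 2 bytes.
Bytes at offsets 0..1: 4E EC.
Big-endian: lowest address holds the most-significant byte.
The bytes are already most-significant first: 0x4EEC.
0x4EEC = 20204.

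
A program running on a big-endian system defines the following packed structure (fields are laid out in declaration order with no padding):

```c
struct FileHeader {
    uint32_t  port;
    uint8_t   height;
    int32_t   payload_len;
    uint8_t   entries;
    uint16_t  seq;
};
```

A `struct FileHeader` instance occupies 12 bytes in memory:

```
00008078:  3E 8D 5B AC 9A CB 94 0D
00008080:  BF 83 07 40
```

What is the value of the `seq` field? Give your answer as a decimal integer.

`seq` follows `port` (4 B), `height` (1 B), `payload_len` (4 B), `entries` (1 B), so it starts at offset 4 + 1 + 4 + 1 = 10 and occupies 2 bytes.
Bytes at offsets 10..11: 07 40.
In big-endian order the high byte comes first in memory.
The bytes are already most-significant first: 0x0740.
0x0740 = 1856.

1856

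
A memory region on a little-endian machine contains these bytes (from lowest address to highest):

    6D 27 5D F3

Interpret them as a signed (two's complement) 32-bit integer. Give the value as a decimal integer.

-211998867

Little-endian stores the least-significant byte at the lowest address.
Reassemble most-significant byte first: F3 5D 27 6D → 0xF35D276D.
Top bit is set, so as a signed 32-bit value this is 0xF35D276D − 2^32 = -211998867.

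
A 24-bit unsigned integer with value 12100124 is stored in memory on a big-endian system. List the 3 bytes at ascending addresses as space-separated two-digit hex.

12100124 in hexadecimal, padded to 24 bits, is 0xB8A21C.
Split into bytes (most-significant first): B8 A2 1C.
Big-endian stores the most-significant byte at the lowest address.
So the memory order matches the most-significant-first order: B8 A2 1C.

B8 A2 1C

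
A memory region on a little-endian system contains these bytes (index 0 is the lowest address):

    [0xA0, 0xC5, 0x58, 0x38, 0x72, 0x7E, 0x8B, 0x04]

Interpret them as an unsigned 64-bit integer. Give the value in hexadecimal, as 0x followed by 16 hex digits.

In little-endian order the low byte comes first in memory.
Reassemble most-significant byte first: 04 8B 7E 72 38 58 C5 A0 → 0x048B7E723858C5A0.

0x048B7E723858C5A0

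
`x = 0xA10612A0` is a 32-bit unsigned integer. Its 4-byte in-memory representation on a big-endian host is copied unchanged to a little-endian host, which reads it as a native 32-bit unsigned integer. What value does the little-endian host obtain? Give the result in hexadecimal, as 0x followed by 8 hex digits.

0xA01206A1

Stored big-endian, the bytes at ascending addresses are A1 06 12 A0.
Read back as little-endian, the first byte is least significant, giving 0xA01206A1.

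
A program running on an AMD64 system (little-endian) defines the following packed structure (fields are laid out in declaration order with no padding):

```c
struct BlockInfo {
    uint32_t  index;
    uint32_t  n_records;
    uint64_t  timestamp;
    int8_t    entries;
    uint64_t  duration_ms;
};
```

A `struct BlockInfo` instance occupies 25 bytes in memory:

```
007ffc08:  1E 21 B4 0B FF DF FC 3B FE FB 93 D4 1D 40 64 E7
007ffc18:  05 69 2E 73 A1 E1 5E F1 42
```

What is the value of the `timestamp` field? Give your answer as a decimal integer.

16673522217297116158

`timestamp` follows `index` (4 B), `n_records` (4 B), so it starts at offset 4 + 4 = 8 and occupies 8 bytes.
Bytes at offsets 8..15: FE FB 93 D4 1D 40 64 E7.
Little-endian: lowest address holds the least-significant byte.
Reassemble most-significant byte first: E7 64 40 1D D4 93 FB FE → 0xE764401DD493FBFE.
0xE764401DD493FBFE = 16673522217297116158.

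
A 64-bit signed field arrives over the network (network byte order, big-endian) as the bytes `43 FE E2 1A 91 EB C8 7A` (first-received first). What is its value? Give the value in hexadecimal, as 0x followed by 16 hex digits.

0x43FEE21A91EBC87A

Big-endian: lowest address holds the most-significant byte.
The bytes are already most-significant first: 0x43FEE21A91EBC87A.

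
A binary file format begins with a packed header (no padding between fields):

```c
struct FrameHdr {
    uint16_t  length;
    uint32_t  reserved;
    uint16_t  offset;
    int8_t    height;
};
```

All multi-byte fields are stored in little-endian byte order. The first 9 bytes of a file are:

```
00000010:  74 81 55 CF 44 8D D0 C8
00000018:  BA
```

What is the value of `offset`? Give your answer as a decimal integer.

51408

`offset` follows `length` (2 B), `reserved` (4 B), so it starts at offset 2 + 4 = 6 and occupies 2 bytes.
Bytes at offsets 6..7: D0 C8.
Little-endian stores the least-significant byte at the lowest address.
Reassemble most-significant byte first: C8 D0 → 0xC8D0.
0xC8D0 = 51408.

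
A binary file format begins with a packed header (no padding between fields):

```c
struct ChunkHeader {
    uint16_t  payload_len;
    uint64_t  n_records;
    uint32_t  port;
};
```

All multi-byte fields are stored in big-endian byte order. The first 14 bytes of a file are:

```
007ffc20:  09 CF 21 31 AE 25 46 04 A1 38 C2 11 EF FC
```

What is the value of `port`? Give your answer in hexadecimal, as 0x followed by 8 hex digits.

`port` follows `payload_len` (2 B), `n_records` (8 B), so it starts at offset 2 + 8 = 10 and occupies 4 bytes.
Bytes at offsets 10..13: C2 11 EF FC.
Big-endian: lowest address holds the most-significant byte.
The bytes are already most-significant first: 0xC211EFFC.

0xC211EFFC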